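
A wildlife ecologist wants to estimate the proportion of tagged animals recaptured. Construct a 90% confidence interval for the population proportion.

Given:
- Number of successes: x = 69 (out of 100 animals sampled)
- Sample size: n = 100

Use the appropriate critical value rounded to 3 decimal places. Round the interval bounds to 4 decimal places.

Sample proportion: p̂ = 69/100 = 0.690000

Check conditions for normal approximation:
  np̂ = 69 ≥ 10 ✓
  n(1-p̂) = 31 ≥ 10 ✓

The sample is large enough, so use a z-interval (normal approximation) for the proportion.

For 90% confidence, z* = 1.645 (from standard normal table)

Standard error: SE = √(p̂(1-p̂)/n) = √(0.690000×0.310000/100) = 0.04624932

Margin of error: E = z* × SE = 1.645 × 0.04624932 = 0.076080

Z-interval: p̂ ± E = 0.690000 ± 0.076080 = (0.613920, 0.766080)

Rounded to 4 decimal places:

(0.6139, 0.7661)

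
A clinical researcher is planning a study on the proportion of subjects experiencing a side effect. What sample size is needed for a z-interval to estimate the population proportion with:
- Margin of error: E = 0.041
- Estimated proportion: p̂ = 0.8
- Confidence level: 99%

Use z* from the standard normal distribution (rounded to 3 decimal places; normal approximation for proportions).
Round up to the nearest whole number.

Using z* for proportion z-interval (normal approximation).

For 99% confidence, z* = 2.576 (from standard normal table)

Sample size formula for proportion z-interval: n = z*²p̂(1-p̂)/E²

n = 2.576² × 0.8 × 0.2 / 0.041²
  = 6.635776 × 0.16 / 0.001681
  = 631.6027

Round up to the nearest whole number: n = 632

632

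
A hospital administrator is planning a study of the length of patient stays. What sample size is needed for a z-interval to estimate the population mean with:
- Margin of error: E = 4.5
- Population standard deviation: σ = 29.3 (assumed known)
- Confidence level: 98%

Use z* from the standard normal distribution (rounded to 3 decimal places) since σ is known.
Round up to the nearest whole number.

Using z* since population σ is known (z-interval formula).

For 98% confidence, z* = 2.326 (from standard normal table)

Sample size formula for z-interval: n = (z*σ/E)²

n = (2.326 × 29.3 / 4.5)²
  = (15.144844)²
  = 229.3663

Round up to the nearest whole number: n = 230

230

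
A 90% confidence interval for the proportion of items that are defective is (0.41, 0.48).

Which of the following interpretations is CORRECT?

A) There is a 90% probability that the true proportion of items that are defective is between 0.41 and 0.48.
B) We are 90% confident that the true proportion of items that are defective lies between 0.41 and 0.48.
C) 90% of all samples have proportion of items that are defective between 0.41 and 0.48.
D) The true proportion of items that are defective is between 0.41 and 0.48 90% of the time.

A confidence interval represents our confidence in the procedure, not a probability statement about the parameter.

Key concept: If we repeated this sampling process many times and computed a 90% CI each time, about 90% of those intervals would contain the true population parameter.

For this specific interval (0.41, 0.48):
- Midpoint (point estimate): 0.445
- Margin of error: 0.035

The correct interpretation is the one stating confidence that the true parameter lies in the interval — option B.

B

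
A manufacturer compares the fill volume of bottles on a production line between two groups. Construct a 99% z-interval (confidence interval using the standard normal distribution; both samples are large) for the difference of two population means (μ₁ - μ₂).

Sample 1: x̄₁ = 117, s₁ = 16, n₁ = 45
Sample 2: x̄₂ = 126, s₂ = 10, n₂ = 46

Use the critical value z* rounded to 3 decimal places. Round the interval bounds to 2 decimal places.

Both samples are large (n₁ = 45 ≥ 30, n₂ = 46 ≥ 30), so a z-interval for the difference of means applies.

Point estimate: x̄₁ - x̄₂ = 117 - 126 = -9

Standard error: SE = √(s₁²/n₁ + s₂²/n₂)
= √(16²/45 + 10²/46)
= √(5.688889 + 2.173913)
= 2.804069

For 99% confidence, z* = 2.576 (from standard normal table)
Margin of error: E = z* × SE = 2.576 × 2.804069 = 7.2233

Z-interval: (x̄₁ - x̄₂) ± E = -9 ± 7.2233 = (-16.2233, -1.7767)

Rounded to 2 decimal places:

(-16.22, -1.78)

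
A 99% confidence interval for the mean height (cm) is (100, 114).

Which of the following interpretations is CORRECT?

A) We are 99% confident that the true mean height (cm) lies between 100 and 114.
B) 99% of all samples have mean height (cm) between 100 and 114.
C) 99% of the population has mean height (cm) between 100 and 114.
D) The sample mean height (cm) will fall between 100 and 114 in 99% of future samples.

A confidence interval represents our confidence in the procedure, not a probability statement about the parameter.

Key concept: If we repeated this sampling process many times and computed a 99% CI each time, about 99% of those intervals would contain the true population parameter.

For this specific interval (100, 114):
- Midpoint (point estimate): 107
- Margin of error: 7

The correct interpretation is the one stating confidence that the true parameter lies in the interval — option A.

A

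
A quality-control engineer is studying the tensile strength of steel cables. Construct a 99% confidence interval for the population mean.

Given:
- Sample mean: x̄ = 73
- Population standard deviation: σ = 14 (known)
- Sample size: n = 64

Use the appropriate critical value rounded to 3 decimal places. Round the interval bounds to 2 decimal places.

The population standard deviation σ is known, so use a z-interval (standard normal critical value).

For 99% confidence, z* = 2.576 (from standard normal table)

Standard error: SE = σ/√n = 14/√64 = 1.750000

Margin of error: E = z* × SE = 2.576 × 1.750000 = 4.5080

Z-interval: x̄ ± E = 73 ± 4.5080 = (68.4920, 77.5080)

Rounded to 2 decimal places:

(68.49, 77.51)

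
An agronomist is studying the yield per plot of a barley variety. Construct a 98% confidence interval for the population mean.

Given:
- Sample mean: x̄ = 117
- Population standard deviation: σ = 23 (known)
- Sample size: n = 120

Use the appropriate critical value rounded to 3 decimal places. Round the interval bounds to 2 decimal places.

The population standard deviation σ is known, so use a z-interval (standard normal critical value).

For 98% confidence, z* = 2.326 (from standard normal table)

Standard error: SE = σ/√n = 23/√120 = 2.099603

Margin of error: E = z* × SE = 2.326 × 2.099603 = 4.8837

Z-interval: x̄ ± E = 117 ± 4.8837 = (112.1163, 121.8837)

Rounded to 2 decimal places:

(112.12, 121.88)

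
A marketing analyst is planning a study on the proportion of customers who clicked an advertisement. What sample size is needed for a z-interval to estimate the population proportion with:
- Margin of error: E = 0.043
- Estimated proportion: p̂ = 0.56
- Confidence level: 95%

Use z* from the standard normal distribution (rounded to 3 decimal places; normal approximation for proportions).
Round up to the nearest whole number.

Using z* for proportion z-interval (normal approximation).

For 95% confidence, z* = 1.96 (from standard normal table)

Sample size formula for proportion z-interval: n = z*²p̂(1-p̂)/E²

n = 1.96² × 0.56 × 0.44 / 0.043²
  = 3.8416 × 0.2464 / 0.001849
  = 511.9363

Round up to the nearest whole number: n = 512

512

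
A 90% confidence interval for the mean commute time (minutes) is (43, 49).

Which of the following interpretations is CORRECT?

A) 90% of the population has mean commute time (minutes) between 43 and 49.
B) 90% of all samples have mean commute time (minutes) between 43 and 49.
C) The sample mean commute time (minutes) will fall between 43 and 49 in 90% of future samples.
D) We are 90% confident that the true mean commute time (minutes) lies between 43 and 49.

A confidence interval represents our confidence in the procedure, not a probability statement about the parameter.

Key concept: If we repeated this sampling process many times and computed a 90% CI each time, about 90% of those intervals would contain the true population parameter.

For this specific interval (43, 49):
- Midpoint (point estimate): 46
- Margin of error: 3

The correct interpretation is the one stating confidence that the true parameter lies in the interval — option D.

D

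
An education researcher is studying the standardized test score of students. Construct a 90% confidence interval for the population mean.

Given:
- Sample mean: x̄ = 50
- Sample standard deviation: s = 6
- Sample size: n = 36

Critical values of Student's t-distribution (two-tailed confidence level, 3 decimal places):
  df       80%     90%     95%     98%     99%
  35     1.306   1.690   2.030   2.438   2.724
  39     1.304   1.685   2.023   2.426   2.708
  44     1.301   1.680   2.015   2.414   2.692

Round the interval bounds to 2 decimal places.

The population standard deviation σ is unknown (only the sample standard deviation s is given), so use a t-interval with df = n - 1 = 36 - 1 = 35.

For 90% confidence with df = 35, t* = 1.690 (from t-table)

Standard error: SE = s/√n = 6/√36 = 1.000000

Margin of error: E = t* × SE = 1.690 × 1.000000 = 1.6900

T-interval: x̄ ± E = 50 ± 1.6900 = (48.3100, 51.6900)

Rounded to 2 decimal places:

(48.31, 51.69)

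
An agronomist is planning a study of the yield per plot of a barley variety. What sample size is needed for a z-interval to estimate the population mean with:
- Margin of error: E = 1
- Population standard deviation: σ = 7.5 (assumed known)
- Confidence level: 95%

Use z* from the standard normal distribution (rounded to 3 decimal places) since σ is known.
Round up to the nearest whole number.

Using z* since population σ is known (z-interval formula).

For 95% confidence, z* = 1.96 (from standard normal table)

Sample size formula for z-interval: n = (z*σ/E)²

n = (1.96 × 7.5 / 1)²
  = (14.700000)²
  = 216.0900

Round up to the nearest whole number: n = 217

217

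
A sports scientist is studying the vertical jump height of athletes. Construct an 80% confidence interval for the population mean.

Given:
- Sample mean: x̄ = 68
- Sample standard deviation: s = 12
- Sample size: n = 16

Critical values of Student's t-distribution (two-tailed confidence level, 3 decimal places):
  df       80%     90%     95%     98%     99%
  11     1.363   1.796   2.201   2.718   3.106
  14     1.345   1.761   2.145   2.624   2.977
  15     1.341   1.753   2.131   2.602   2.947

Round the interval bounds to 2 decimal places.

The population standard deviation σ is unknown (only the sample standard deviation s is given), so use a t-interval with df = n - 1 = 16 - 1 = 15.

For 80% confidence with df = 15, t* = 1.341 (from t-table)

Standard error: SE = s/√n = 12/√16 = 3.000000

Margin of error: E = t* × SE = 1.341 × 3.000000 = 4.0230

T-interval: x̄ ± E = 68 ± 4.0230 = (63.9770, 72.0230)

Rounded to 2 decimal places:

(63.98, 72.02)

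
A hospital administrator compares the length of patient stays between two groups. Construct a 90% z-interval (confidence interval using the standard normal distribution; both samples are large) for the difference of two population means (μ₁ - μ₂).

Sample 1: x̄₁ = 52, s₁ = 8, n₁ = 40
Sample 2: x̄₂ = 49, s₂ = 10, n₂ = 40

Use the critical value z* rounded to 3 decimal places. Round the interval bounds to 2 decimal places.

Both samples are large (n₁ = 40 ≥ 30, n₂ = 40 ≥ 30), so a z-interval for the difference of means applies.

Point estimate: x̄₁ - x̄₂ = 52 - 49 = 3

Standard error: SE = √(s₁²/n₁ + s₂²/n₂)
= √(8²/40 + 10²/40)
= √(1.600000 + 2.500000)
= 2.024846

For 90% confidence, z* = 1.645 (from standard normal table)
Margin of error: E = z* × SE = 1.645 × 2.024846 = 3.3309

Z-interval: (x̄₁ - x̄₂) ± E = 3 ± 3.3309 = (-0.3309, 6.3309)

Rounded to 2 decimal places:

(-0.33, 6.33)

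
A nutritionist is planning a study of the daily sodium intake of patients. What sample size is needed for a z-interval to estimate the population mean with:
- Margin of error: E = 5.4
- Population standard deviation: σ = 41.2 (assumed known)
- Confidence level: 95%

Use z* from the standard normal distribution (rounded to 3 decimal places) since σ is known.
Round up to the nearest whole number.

Using z* since population σ is known (z-interval formula).

For 95% confidence, z* = 1.96 (from standard normal table)

Sample size formula for z-interval: n = (z*σ/E)²

n = (1.96 × 41.2 / 5.4)²
  = (14.954074)²
  = 223.6243

Round up to the nearest whole number: n = 224

224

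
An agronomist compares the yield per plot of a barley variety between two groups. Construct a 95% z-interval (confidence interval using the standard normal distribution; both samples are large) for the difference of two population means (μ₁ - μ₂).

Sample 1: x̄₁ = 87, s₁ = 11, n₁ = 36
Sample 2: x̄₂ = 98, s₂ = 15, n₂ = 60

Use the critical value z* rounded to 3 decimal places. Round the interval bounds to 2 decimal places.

Both samples are large (n₁ = 36 ≥ 30, n₂ = 60 ≥ 30), so a z-interval for the difference of means applies.

Point estimate: x̄₁ - x̄₂ = 87 - 98 = -11

Standard error: SE = √(s₁²/n₁ + s₂²/n₂)
= √(11²/36 + 15²/60)
= √(3.361111 + 3.750000)
= 2.666667

For 95% confidence, z* = 1.96 (from standard normal table)
Margin of error: E = z* × SE = 1.96 × 2.666667 = 5.2267

Z-interval: (x̄₁ - x̄₂) ± E = -11 ± 5.2267 = (-16.2267, -5.7733)

Rounded to 2 decimal places:

(-16.23, -5.77)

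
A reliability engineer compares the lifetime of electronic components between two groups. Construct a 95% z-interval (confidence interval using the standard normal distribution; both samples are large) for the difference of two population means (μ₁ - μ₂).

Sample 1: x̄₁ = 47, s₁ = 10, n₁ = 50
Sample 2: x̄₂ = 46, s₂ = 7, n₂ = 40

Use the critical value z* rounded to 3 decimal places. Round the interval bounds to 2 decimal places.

Both samples are large (n₁ = 50 ≥ 30, n₂ = 40 ≥ 30), so a z-interval for the difference of means applies.

Point estimate: x̄₁ - x̄₂ = 47 - 46 = 1

Standard error: SE = √(s₁²/n₁ + s₂²/n₂)
= √(10²/50 + 7²/40)
= √(2.000000 + 1.225000)
= 1.795828

For 95% confidence, z* = 1.96 (from standard normal table)
Margin of error: E = z* × SE = 1.96 × 1.795828 = 3.5198

Z-interval: (x̄₁ - x̄₂) ± E = 1 ± 3.5198 = (-2.5198, 4.5198)

Rounded to 2 decimal places:

(-2.52, 4.52)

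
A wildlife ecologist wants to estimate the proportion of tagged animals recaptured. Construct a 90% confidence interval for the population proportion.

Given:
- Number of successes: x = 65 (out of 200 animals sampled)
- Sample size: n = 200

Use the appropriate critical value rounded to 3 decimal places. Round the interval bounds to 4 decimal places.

Sample proportion: p̂ = 65/200 = 0.325000

Check conditions for normal approximation:
  np̂ = 65 ≥ 10 ✓
  n(1-p̂) = 135 ≥ 10 ✓

The sample is large enough, so use a z-interval (normal approximation) for the proportion.

For 90% confidence, z* = 1.645 (from standard normal table)

Standard error: SE = √(p̂(1-p̂)/n) = √(0.325000×0.675000/200) = 0.03311910

Margin of error: E = z* × SE = 1.645 × 0.03311910 = 0.054481

Z-interval: p̂ ± E = 0.325000 ± 0.054481 = (0.270519, 0.379481)

Rounded to 4 decimal places:

(0.2705, 0.3795)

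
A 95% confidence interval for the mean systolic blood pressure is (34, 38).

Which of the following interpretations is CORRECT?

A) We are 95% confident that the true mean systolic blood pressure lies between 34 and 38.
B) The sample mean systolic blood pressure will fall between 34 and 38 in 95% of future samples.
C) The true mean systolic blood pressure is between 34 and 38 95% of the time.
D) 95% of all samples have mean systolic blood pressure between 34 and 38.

A confidence interval represents our confidence in the procedure, not a probability statement about the parameter.

Key concept: If we repeated this sampling process many times and computed a 95% CI each time, about 95% of those intervals would contain the true population parameter.

For this specific interval (34, 38):
- Midpoint (point estimate): 36
- Margin of error: 2

The correct interpretation is the one stating confidence that the true parameter lies in the interval — option A.

A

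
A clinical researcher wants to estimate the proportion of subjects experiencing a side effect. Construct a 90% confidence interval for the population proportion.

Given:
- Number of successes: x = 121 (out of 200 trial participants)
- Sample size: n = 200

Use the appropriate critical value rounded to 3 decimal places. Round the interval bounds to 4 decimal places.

Sample proportion: p̂ = 121/200 = 0.605000

Check conditions for normal approximation:
  np̂ = 121 ≥ 10 ✓
  n(1-p̂) = 79 ≥ 10 ✓

The sample is large enough, so use a z-interval (normal approximation) for the proportion.

For 90% confidence, z* = 1.645 (from standard normal table)

Standard error: SE = √(p̂(1-p̂)/n) = √(0.605000×0.395000/200) = 0.03456696

Margin of error: E = z* × SE = 1.645 × 0.03456696 = 0.056863

Z-interval: p̂ ± E = 0.605000 ± 0.056863 = (0.548137, 0.661863)

Rounded to 4 decimal places:

(0.5481, 0.6619)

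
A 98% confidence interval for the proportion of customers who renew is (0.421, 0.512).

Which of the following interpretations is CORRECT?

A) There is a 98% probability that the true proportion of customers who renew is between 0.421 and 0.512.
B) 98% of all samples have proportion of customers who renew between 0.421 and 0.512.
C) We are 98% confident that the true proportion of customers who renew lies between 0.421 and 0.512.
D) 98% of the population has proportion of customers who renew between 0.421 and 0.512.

A confidence interval represents our confidence in the procedure, not a probability statement about the parameter.

Key concept: If we repeated this sampling process many times and computed a 98% CI each time, about 98% of those intervals would contain the true population parameter.

For this specific interval (0.421, 0.512):
- Midpoint (point estimate): 0.4665
- Margin of error: 0.0455

The correct interpretation is the one stating confidence that the true parameter lies in the interval — option C.

C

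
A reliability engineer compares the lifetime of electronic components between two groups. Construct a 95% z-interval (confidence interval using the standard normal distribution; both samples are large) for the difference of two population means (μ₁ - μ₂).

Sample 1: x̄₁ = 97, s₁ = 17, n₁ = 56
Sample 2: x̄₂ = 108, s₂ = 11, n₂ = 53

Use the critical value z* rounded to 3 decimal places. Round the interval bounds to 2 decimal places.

Both samples are large (n₁ = 56 ≥ 30, n₂ = 53 ≥ 30), so a z-interval for the difference of means applies.

Point estimate: x̄₁ - x̄₂ = 97 - 108 = -11

Standard error: SE = √(s₁²/n₁ + s₂²/n₂)
= √(17²/56 + 11²/53)
= √(5.160714 + 2.283019)
= 2.728321

For 95% confidence, z* = 1.96 (from standard normal table)
Margin of error: E = z* × SE = 1.96 × 2.728321 = 5.3475

Z-interval: (x̄₁ - x̄₂) ± E = -11 ± 5.3475 = (-16.3475, -5.6525)

Rounded to 2 decimal places:

(-16.35, -5.65)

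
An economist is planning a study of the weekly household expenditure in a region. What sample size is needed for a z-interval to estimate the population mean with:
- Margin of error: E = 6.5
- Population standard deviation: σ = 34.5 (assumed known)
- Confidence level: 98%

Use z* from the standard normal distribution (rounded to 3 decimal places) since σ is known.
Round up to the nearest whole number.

Using z* since population σ is known (z-interval formula).

For 98% confidence, z* = 2.326 (from standard normal table)

Sample size formula for z-interval: n = (z*σ/E)²

n = (2.326 × 34.5 / 6.5)²
  = (12.345692)²
  = 152.4161

Round up to the nearest whole number: n = 153

153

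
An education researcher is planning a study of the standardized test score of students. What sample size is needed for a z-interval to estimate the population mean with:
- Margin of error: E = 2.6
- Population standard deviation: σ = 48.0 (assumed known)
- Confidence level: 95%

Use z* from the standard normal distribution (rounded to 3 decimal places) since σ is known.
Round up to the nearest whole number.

Using z* since population σ is known (z-interval formula).

For 95% confidence, z* = 1.96 (from standard normal table)

Sample size formula for z-interval: n = (z*σ/E)²

n = (1.96 × 48.0 / 2.6)²
  = (36.184615)²
  = 1309.3264

Round up to the nearest whole number: n = 1310

1310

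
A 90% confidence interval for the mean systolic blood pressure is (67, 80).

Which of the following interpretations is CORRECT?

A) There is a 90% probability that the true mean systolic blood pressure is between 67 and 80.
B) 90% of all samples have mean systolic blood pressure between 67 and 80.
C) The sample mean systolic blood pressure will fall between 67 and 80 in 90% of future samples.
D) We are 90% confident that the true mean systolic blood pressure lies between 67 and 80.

A confidence interval represents our confidence in the procedure, not a probability statement about the parameter.

Key concept: If we repeated this sampling process many times and computed a 90% CI each time, about 90% of those intervals would contain the true population parameter.

For this specific interval (67, 80):
- Midpoint (point estimate): 73.5
- Margin of error: 6.5

The correct interpretation is the one stating confidence that the true parameter lies in the interval — option D.

D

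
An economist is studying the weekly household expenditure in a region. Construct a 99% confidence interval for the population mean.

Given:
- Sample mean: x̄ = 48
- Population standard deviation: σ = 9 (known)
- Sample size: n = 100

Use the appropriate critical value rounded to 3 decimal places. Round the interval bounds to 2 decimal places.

The population standard deviation σ is known, so use a z-interval (standard normal critical value).

For 99% confidence, z* = 2.576 (from standard normal table)

Standard error: SE = σ/√n = 9/√100 = 0.900000

Margin of error: E = z* × SE = 2.576 × 0.900000 = 2.3184

Z-interval: x̄ ± E = 48 ± 2.3184 = (45.6816, 50.3184)

Rounded to 2 decimal places:

(45.68, 50.32)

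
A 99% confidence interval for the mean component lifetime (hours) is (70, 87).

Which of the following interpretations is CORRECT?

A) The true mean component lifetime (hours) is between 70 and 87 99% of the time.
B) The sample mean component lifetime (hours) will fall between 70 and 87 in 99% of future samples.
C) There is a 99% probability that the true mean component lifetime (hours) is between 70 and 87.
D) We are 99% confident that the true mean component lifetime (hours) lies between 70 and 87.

A confidence interval represents our confidence in the procedure, not a probability statement about the parameter.

Key concept: If we repeated this sampling process many times and computed a 99% CI each time, about 99% of those intervals would contain the true population parameter.

For this specific interval (70, 87):
- Midpoint (point estimate): 78.5
- Margin of error: 8.5

The correct interpretation is the one stating confidence that the true parameter lies in the interval — option D.

D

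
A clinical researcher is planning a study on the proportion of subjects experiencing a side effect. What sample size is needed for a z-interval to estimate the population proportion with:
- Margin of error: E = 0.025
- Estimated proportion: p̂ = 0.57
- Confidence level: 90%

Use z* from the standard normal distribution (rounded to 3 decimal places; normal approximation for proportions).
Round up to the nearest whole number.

Using z* for proportion z-interval (normal approximation).

For 90% confidence, z* = 1.645 (from standard normal table)

Sample size formula for proportion z-interval: n = z*²p̂(1-p̂)/E²

n = 1.645² × 0.57 × 0.43 / 0.025²
  = 2.706025 × 0.2451 / 0.000625
  = 1061.1948

Round up to the nearest whole number: n = 1062

1062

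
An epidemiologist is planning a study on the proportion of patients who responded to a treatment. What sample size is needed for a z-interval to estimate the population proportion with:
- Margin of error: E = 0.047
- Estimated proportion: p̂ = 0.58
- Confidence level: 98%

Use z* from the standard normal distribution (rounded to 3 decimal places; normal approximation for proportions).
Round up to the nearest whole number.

Using z* for proportion z-interval (normal approximation).

For 98% confidence, z* = 2.326 (from standard normal table)

Sample size formula for proportion z-interval: n = z*²p̂(1-p̂)/E²

n = 2.326² × 0.58 × 0.42 / 0.047²
  = 5.410276 × 0.2436 / 0.002209
  = 596.6244

Round up to the nearest whole number: n = 597

597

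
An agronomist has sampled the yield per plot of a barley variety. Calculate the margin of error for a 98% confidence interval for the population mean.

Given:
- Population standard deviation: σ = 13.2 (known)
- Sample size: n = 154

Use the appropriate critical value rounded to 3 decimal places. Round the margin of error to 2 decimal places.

The population standard deviation σ is known, so use the z-interval margin of error formula.

For 98% confidence, z* = 2.326 (from standard normal table)

Margin of error formula for z-interval: E = z* × σ/√n

E = 2.326 × 13.2/√154
  = 2.326 × 1.063686
  = 2.4741

Rounded to 2 decimal places:

2.47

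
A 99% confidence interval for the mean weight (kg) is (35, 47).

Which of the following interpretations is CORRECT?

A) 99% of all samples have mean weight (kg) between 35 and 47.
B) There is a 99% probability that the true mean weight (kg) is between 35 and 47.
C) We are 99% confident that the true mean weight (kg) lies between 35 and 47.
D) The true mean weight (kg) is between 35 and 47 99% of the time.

A confidence interval represents our confidence in the procedure, not a probability statement about the parameter.

Key concept: If we repeated this sampling process many times and computed a 99% CI each time, about 99% of those intervals would contain the true population parameter.

For this specific interval (35, 47):
- Midpoint (point estimate): 41
- Margin of error: 6

The correct interpretation is the one stating confidence that the true parameter lies in the interval — option C.

C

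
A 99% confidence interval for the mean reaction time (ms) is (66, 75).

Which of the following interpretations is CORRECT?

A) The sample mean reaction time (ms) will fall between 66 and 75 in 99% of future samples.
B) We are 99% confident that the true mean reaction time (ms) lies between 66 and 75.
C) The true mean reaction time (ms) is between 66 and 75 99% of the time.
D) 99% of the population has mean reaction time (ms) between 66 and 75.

A confidence interval represents our confidence in the procedure, not a probability statement about the parameter.

Key concept: If we repeated this sampling process many times and computed a 99% CI each time, about 99% of those intervals would contain the true population parameter.

For this specific interval (66, 75):
- Midpoint (point estimate): 70.5
- Margin of error: 4.5

The correct interpretation is the one stating confidence that the true parameter lies in the interval — option B.

B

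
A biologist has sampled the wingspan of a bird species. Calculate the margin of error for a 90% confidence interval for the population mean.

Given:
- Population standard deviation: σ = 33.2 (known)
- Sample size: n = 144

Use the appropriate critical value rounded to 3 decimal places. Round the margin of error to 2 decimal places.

The population standard deviation σ is known, so use the z-interval margin of error formula.

For 90% confidence, z* = 1.645 (from standard normal table)

Margin of error formula for z-interval: E = z* × σ/√n

E = 1.645 × 33.2/√144
  = 1.645 × 2.766667
  = 4.5512

Rounded to 2 decimal places:

4.55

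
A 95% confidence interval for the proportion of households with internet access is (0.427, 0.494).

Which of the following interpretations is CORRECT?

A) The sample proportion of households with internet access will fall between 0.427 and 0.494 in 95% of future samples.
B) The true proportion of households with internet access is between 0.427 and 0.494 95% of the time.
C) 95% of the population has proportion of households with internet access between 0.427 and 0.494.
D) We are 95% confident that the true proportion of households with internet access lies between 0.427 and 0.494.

A confidence interval represents our confidence in the procedure, not a probability statement about the parameter.

Key concept: If we repeated this sampling process many times and computed a 95% CI each time, about 95% of those intervals would contain the true population parameter.

For this specific interval (0.427, 0.494):
- Midpoint (point estimate): 0.4605
- Margin of error: 0.0335

The correct interpretation is the one stating confidence that the true parameter lies in the interval — option D.

D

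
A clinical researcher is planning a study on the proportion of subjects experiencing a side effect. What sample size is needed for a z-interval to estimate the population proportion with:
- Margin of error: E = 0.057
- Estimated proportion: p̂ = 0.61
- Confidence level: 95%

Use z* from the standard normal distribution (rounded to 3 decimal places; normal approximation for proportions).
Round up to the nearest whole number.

Using z* for proportion z-interval (normal approximation).

For 95% confidence, z* = 1.96 (from standard normal table)

Sample size formula for proportion z-interval: n = z*²p̂(1-p̂)/E²

n = 1.96² × 0.61 × 0.39 / 0.057²
  = 3.8416 × 0.2379 / 0.003249
  = 281.2917

Round up to the nearest whole number: n = 282

282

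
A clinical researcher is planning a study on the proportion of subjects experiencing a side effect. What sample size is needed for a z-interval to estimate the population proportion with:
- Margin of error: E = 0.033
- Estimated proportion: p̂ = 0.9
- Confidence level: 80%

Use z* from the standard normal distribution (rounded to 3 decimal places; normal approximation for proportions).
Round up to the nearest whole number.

Using z* for proportion z-interval (normal approximation).

For 80% confidence, z* = 1.282 (from standard normal table)

Sample size formula for proportion z-interval: n = z*²p̂(1-p̂)/E²

n = 1.282² × 0.9 × 0.1 / 0.033²
  = 1.643524 × 0.09 / 0.001089
  = 135.8284

Round up to the nearest whole number: n = 136

136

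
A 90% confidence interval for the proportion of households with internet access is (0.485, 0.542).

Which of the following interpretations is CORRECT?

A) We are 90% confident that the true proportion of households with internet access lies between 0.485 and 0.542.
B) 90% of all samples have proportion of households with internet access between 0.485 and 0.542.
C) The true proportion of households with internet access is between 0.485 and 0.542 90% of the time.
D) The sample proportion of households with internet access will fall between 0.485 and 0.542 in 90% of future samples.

A confidence interval represents our confidence in the procedure, not a probability statement about the parameter.

Key concept: If we repeated this sampling process many times and computed a 90% CI each time, about 90% of those intervals would contain the true population parameter.

For this specific interval (0.485, 0.542):
- Midpoint (point estimate): 0.5135
- Margin of error: 0.0285

The correct interpretation is the one stating confidence that the true parameter lies in the interval — option A.

A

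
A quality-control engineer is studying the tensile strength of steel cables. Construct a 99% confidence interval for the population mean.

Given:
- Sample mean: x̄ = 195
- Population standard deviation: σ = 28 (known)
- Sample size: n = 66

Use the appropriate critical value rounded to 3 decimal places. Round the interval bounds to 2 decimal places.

The population standard deviation σ is known, so use a z-interval (standard normal critical value).

For 99% confidence, z* = 2.576 (from standard normal table)

Standard error: SE = σ/√n = 28/√66 = 3.446562

Margin of error: E = z* × SE = 2.576 × 3.446562 = 8.8783

Z-interval: x̄ ± E = 195 ± 8.8783 = (186.1217, 203.8783)

Rounded to 2 decimal places:

(186.12, 203.88)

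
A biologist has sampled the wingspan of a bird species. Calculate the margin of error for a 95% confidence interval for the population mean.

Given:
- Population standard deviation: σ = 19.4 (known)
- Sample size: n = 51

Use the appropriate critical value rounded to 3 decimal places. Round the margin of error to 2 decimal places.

The population standard deviation σ is known, so use the z-interval margin of error formula.

For 95% confidence, z* = 1.96 (from standard normal table)

Margin of error formula for z-interval: E = z* × σ/√n

E = 1.96 × 19.4/√51
  = 1.96 × 2.716543
  = 5.3244

Rounded to 2 decimal places:

5.32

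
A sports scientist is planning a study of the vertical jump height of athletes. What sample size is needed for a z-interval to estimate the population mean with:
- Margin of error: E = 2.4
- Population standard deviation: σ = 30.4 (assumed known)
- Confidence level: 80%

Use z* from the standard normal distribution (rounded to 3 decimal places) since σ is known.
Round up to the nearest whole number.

Using z* since population σ is known (z-interval formula).

For 80% confidence, z* = 1.282 (from standard normal table)

Sample size formula for z-interval: n = (z*σ/E)²

n = (1.282 × 30.4 / 2.4)²
  = (16.238667)²
  = 263.6943

Round up to the nearest whole number: n = 264

264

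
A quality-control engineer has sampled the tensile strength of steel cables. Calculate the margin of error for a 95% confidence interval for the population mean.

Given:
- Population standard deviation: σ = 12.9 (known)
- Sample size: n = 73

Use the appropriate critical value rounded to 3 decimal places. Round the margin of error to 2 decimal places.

The population standard deviation σ is known, so use the z-interval margin of error formula.

For 95% confidence, z* = 1.96 (from standard normal table)

Margin of error formula for z-interval: E = z* × σ/√n

E = 1.96 × 12.9/√73
  = 1.96 × 1.509831
  = 2.9593

Rounded to 2 decimal places:

2.96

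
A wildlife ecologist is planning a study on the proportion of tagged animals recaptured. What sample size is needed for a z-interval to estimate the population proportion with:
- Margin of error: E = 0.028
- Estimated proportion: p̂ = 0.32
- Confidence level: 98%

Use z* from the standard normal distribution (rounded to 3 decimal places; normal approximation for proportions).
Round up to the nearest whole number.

Using z* for proportion z-interval (normal approximation).

For 98% confidence, z* = 2.326 (from standard normal table)

Sample size formula for proportion z-interval: n = z*²p̂(1-p̂)/E²

n = 2.326² × 0.32 × 0.68 / 0.028²
  = 5.410276 × 0.2176 / 0.000784
  = 1501.6276

Round up to the nearest whole number: n = 1502

1502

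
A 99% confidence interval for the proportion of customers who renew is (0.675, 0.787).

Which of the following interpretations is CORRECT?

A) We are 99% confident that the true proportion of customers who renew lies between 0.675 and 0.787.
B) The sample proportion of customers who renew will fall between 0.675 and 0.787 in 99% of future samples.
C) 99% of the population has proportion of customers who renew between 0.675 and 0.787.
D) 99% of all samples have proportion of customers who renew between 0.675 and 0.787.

A confidence interval represents our confidence in the procedure, not a probability statement about the parameter.

Key concept: If we repeated this sampling process many times and computed a 99% CI each time, about 99% of those intervals would contain the true population parameter.

For this specific interval (0.675, 0.787):
- Midpoint (point estimate): 0.731
- Margin of error: 0.056

The correct interpretation is the one stating confidence that the true parameter lies in the interval — option A.

A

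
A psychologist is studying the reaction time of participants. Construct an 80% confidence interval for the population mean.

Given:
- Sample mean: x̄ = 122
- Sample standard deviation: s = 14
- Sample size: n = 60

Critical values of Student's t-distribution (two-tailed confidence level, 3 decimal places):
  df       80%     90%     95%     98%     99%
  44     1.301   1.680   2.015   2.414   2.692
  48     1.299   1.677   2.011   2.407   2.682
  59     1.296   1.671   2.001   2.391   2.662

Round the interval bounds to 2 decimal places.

The population standard deviation σ is unknown (only the sample standard deviation s is given), so use a t-interval with df = n - 1 = 60 - 1 = 59.

For 80% confidence with df = 59, t* = 1.296 (from t-table)

Standard error: SE = s/√n = 14/√60 = 1.807392

Margin of error: E = t* × SE = 1.296 × 1.807392 = 2.3424

T-interval: x̄ ± E = 122 ± 2.3424 = (119.6576, 124.3424)

Rounded to 2 decimal places:

(119.66, 124.34)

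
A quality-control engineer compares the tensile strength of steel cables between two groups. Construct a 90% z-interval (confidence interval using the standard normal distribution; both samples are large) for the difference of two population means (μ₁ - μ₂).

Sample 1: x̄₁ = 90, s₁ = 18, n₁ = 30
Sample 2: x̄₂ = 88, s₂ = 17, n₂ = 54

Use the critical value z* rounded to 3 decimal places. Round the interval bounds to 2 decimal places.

Both samples are large (n₁ = 30 ≥ 30, n₂ = 54 ≥ 30), so a z-interval for the difference of means applies.

Point estimate: x̄₁ - x̄₂ = 90 - 88 = 2

Standard error: SE = √(s₁²/n₁ + s₂²/n₂)
= √(18²/30 + 17²/54)
= √(10.800000 + 5.351852)
= 4.018937

For 90% confidence, z* = 1.645 (from standard normal table)
Margin of error: E = z* × SE = 1.645 × 4.018937 = 6.6112

Z-interval: (x̄₁ - x̄₂) ± E = 2 ± 6.6112 = (-4.6112, 8.6112)

Rounded to 2 decimal places:

(-4.61, 8.61)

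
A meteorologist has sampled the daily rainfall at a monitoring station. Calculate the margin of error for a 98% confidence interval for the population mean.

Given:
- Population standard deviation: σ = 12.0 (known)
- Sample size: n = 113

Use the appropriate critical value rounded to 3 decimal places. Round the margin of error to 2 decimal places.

The population standard deviation σ is known, so use the z-interval margin of error formula.

For 98% confidence, z* = 2.326 (from standard normal table)

Margin of error formula for z-interval: E = z* × σ/√n

E = 2.326 × 12.0/√113
  = 2.326 × 1.128865
  = 2.6257

Rounded to 2 decimal places:

2.63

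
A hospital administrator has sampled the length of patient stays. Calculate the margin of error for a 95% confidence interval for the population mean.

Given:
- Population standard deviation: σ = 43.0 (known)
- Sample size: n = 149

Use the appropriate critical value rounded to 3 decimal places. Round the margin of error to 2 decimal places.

The population standard deviation σ is known, so use the z-interval margin of error formula.

For 95% confidence, z* = 1.96 (from standard normal table)

Margin of error formula for z-interval: E = z* × σ/√n

E = 1.96 × 43.0/√149
  = 1.96 × 3.522697
  = 6.9045

Rounded to 2 decimal places:

6.90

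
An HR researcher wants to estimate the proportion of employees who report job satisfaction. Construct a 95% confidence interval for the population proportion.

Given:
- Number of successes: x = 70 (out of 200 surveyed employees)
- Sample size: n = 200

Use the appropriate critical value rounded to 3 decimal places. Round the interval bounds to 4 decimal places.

Sample proportion: p̂ = 70/200 = 0.350000

Check conditions for normal approximation:
  np̂ = 70 ≥ 10 ✓
  n(1-p̂) = 130 ≥ 10 ✓

The sample is large enough, so use a z-interval (normal approximation) for the proportion.

For 95% confidence, z* = 1.96 (from standard normal table)

Standard error: SE = √(p̂(1-p̂)/n) = √(0.350000×0.650000/200) = 0.03372684

Margin of error: E = z* × SE = 1.96 × 0.03372684 = 0.066105

Z-interval: p̂ ± E = 0.350000 ± 0.066105 = (0.283895, 0.416105)

Rounded to 4 decimal places:

(0.2839, 0.4161)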